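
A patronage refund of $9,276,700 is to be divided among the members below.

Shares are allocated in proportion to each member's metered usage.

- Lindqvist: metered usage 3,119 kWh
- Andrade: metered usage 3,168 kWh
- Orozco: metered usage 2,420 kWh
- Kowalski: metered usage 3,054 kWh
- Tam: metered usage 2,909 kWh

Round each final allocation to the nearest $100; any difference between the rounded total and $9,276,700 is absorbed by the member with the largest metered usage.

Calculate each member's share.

Lindqvist: $1,972,300 | Andrade: $2,003,400 | Orozco: $1,530,300 | Kowalski: $1,931,200 | Tam: $1,839,500

Sum of metered usage: 14,670.
Unrounded shares: Lindqvist 3,119/14,670 × $9,276,700 = 1,972,326.33; Andrade 3,168/14,670 × $9,276,700 = 2,003,311.90; Orozco 2,420/14,670 × $9,276,700 = 1,530,307.70; Kowalski 3,054/14,670 × $9,276,700 = 1,931,223.03; Tam 2,909/14,670 × $9,276,700 = 1,839,531.04.
After rounding ($100): Lindqvist $1,972,300; Andrade $2,003,300; Orozco $1,530,300; Kowalski $1,931,200; Tam $1,839,500. Sum = $9,276,600.
Difference $9,276,700 − $9,276,600 = +$100 applied to largest metered usage (Andrade): Andrade becomes $2,003,400.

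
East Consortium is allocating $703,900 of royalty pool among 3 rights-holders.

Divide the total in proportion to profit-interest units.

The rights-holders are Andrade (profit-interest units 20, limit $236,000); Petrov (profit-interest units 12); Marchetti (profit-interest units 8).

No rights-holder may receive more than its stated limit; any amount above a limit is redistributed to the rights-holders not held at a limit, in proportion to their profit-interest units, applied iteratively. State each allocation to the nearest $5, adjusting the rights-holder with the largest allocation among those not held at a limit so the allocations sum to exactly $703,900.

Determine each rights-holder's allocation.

Andrade: $236,000 · Petrov: $280,740 · Marchetti: $187,160

Total profit-interest units = 40.
Pro-rata shares before constraints: Andrade 351,950.00; Petrov 211,170.00; Marchetti 140,780.00.
Held at cap: Andrade ($236,000); residual $467,900 reallocated over remaining profit-interest units 20.
Remaining shares: Petrov 280,740.00 → $280,740; Marchetti 187,160.00 → $187,160.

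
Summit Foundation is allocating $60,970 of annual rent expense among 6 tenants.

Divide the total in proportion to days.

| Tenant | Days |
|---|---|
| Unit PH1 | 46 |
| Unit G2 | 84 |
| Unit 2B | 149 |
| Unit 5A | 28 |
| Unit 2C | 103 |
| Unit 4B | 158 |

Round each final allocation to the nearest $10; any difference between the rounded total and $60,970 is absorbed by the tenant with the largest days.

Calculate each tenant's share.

Unit PH1: $4,940; Unit G2: $9,020; Unit 2B: $15,990; Unit 5A: $3,010; Unit 2C: $11,060; Unit 4B: $16,950

Sum of days: 568.
Pro-rata amounts: Unit PH1 46/568 × $60,970 = 4,937.71; Unit G2 84/568 × $60,970 = 9,016.69; Unit 2B 149/568 × $60,970 = 15,993.89; Unit 5A 28/568 × $60,970 = 3,005.56; Unit 2C 103/568 × $60,970 = 11,056.18; Unit 4B 158/568 × $60,970 = 16,959.96.
Rounded to nearest $10: Unit PH1 $4,940; Unit G2 $9,020; Unit 2B $15,990; Unit 5A $3,010; Unit 2C $11,060; Unit 4B $16,960. Sum = $60,980.
Difference $60,970 − $60,980 = −$10 applied to largest days (Unit 4B): Unit 4B becomes $16,950.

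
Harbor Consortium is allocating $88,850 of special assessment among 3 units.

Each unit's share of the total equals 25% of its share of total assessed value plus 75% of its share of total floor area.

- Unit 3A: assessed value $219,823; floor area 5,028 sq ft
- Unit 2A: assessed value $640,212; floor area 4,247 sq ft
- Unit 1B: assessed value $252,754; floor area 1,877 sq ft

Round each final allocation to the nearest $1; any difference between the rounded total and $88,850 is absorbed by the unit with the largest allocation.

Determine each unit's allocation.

Unit 3A: $34,432 · Unit 2A: $38,157 · Unit 1B: $16,261

Assessed value total 1,112,789; floor area total 11,152.
Blended shares (25% assessed value + 75% floor area): Unit 3A 0.3875; Unit 2A 0.4295; Unit 1B 0.1830.
Proportional shares: Unit 3A 34,432.15; Unit 2A 38,156.80; Unit 1B 16,261.05.
At nearest $1: Unit 3A $34,432; Unit 2A $38,157; Unit 1B $16,261. Sum = $88,850.
No rounding difference to absorb.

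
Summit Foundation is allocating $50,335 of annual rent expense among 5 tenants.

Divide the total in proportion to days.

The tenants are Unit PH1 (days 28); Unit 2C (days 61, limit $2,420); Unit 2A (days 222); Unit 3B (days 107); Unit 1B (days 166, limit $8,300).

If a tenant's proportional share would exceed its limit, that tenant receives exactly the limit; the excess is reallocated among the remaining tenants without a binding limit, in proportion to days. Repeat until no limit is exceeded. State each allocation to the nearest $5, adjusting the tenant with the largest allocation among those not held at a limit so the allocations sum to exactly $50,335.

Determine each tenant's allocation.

Unit PH1: $3,105; Unit 2C: $2,420; Unit 2A: $24,635; Unit 3B: $11,875; Unit 1B: $8,300

Days total: 584.
Pro-rata shares before constraints: Unit PH1 2,413.32; Unit 2C 5,257.59; Unit 2A 19,134.20; Unit 3B 9,222.34; Unit 1B 14,307.55.
Cap binds for Unit 2C ($2,420), Unit 1B ($8,300); balance $39,615 reallocated over remaining days 357.
Redistributed shares: Unit PH1 3,107.06 → $3,105; Unit 2A 24,634.54 → $24,635; Unit 3B 11,873.40 → $11,875.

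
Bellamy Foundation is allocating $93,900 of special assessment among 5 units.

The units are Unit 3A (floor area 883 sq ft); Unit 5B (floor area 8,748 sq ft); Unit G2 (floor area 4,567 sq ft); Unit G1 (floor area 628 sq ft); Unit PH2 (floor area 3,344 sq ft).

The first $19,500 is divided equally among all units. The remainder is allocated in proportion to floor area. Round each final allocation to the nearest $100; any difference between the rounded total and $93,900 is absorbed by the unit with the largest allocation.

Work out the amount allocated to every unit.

Unit 3A: $7,500; Unit 5B: $39,700; Unit G2: $22,600; Unit G1: $6,500; Unit PH2: $17,600

Equal tier: $19,500 ÷ 5 = $3,900 apiece.
Remainder $74,400 by floor area (total 18,170): Unit 3A 3,615.59 → $3,600; Unit 5B 35,820.10 → $35,800; Unit G2 18,700.32 → $18,700; Unit G1 2,571.45 → $2,600; Unit PH2 13,692.55 → $13,700.
Totals: Unit 3A $3,900 + $3,600 = $7,500; Unit 5B $3,900 + $35,800 = $39,700; Unit G2 $3,900 + $18,700 = $22,600; Unit G1 $3,900 + $2,600 = $6,500; Unit PH2 $3,900 + $13,700 = $17,600.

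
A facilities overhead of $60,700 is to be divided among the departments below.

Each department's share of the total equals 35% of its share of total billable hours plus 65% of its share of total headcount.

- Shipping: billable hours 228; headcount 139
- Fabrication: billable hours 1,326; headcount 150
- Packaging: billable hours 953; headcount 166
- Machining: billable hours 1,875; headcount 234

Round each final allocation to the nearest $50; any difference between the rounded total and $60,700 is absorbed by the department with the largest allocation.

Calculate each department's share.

Shipping: $9,050; Fabrication: $15,000; Packaging: $14,150; Machining: $22,500

Totals — billable hours 4,382, headcount 689.
Blended shares (35% billable hours + 65% headcount): Shipping 0.1493; Fabrication 0.2474; Packaging 0.2327; Machining 0.3705.
Pro-rata amounts: Shipping 9,065.12; Fabrication 15,018.39; Packaging 14,126.22; Machining 22,490.27.
At nearest $50: Shipping $9,050; Fabrication $15,000; Packaging $14,150; Machining $22,500. Sum = $60,700.
Rounded total matches; no reconciliation needed.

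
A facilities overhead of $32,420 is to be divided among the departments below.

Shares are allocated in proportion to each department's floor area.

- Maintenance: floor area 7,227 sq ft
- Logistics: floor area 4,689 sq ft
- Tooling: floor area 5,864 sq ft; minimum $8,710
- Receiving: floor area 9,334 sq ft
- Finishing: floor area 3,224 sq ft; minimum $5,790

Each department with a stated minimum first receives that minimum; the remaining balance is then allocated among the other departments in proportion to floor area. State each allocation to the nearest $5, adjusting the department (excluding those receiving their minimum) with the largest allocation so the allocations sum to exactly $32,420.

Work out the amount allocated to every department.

Maintenance: $6,095 | Logistics: $3,955 | Tooling: $8,710 | Receiving: $7,870 | Finishing: $5,790

Minimums first: Tooling $8,710; Finishing $5,790. Residual $17,920.
Residual split over remaining floor area 21,250: Maintenance 6,094.49 → $6,095; Logistics 3,954.21 → $3,955; Receiving 7,871.31 → $7,870.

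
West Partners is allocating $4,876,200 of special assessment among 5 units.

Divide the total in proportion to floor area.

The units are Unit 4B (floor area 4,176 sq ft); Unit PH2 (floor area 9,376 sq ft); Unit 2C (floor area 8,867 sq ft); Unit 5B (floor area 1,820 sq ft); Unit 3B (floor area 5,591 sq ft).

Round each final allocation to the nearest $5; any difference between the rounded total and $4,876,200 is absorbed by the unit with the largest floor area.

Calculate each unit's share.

Unit 4B: $682,635; Unit PH2: $1,532,660; Unit 2C: $1,449,455; Unit 5B: $297,510; Unit 3B: $913,940

Combined floor area = 4,176 + 9,376 + 8,867 + 1,820 + 5,591 = 29,830.
Raw shares: Unit 4B 682,635.31; Unit PH2 1,532,660.11; Unit 2C 1,449,455.76; Unit 5B 297,508.68; Unit 3B 913,940.13.
Rounded to nearest $5: Unit 4B $682,635; Unit PH2 $1,532,660; Unit 2C $1,449,455; Unit 5B $297,510; Unit 3B $913,940. Sum = $4,876,200.
Rounded total matches; no reconciliation needed.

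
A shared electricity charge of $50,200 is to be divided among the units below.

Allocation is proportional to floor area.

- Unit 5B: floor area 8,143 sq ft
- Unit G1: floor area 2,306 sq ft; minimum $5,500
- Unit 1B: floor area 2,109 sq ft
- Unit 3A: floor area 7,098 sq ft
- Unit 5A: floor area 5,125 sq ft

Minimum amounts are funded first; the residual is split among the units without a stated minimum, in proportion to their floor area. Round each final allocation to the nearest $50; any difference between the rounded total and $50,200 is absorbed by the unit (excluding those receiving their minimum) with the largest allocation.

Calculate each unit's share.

Fund the minimums — Unit G1 $5,500. Residual $44,700.
Residual split over remaining floor area 22,475: Unit 5B 16,195.42 → $16,200; Unit 1B 4,194.54 → $4,200; Unit 3A 14,117.05 → $14,100; Unit 5A 10,192.99 → $10,200.

Unit 5B: $16,200 | Unit G1: $5,500 | Unit 1B: $4,200 | Unit 3A: $14,100 | Unit 5A: $10,200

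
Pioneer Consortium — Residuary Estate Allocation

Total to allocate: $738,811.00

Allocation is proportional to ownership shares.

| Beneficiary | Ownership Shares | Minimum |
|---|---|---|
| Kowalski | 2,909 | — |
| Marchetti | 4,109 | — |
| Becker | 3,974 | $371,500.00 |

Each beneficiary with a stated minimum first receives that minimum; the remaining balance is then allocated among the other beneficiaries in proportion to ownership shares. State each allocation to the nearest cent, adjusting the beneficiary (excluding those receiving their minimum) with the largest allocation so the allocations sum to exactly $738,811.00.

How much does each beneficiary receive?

Guaranteed amounts: Becker $371,500.00. Balance $367,311.00.
Balance split over remaining ownership shares 7,018: Kowalski 152,252.4507 → $152,252.45; Marchetti 215,058.5493 → $215,058.55.

Kowalski: $152,252.45 | Marchetti: $215,058.55 | Becker: $371,500.00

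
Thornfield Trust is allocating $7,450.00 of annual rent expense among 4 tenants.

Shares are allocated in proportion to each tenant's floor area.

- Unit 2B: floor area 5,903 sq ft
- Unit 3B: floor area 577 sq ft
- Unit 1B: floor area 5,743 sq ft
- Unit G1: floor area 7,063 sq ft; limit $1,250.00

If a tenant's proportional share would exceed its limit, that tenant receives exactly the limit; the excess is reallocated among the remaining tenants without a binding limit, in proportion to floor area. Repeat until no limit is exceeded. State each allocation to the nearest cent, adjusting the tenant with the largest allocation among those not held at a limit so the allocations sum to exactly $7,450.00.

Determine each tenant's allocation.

Unit 2B: $2,994.24; Unit 3B: $292.68; Unit 1B: $2,913.08; Unit G1: $1,250.00

Total floor area = 19,286.
Unconstrained shares: Unit 2B 2,280.2733; Unit 3B 222.8897; Unit 1B 2,218.4668; Unit G1 2,728.3703.
Cap binds for Unit G1 ($1,250.00); remaining pool $6,200.00 reallocated over remaining floor area 12,223.
Redistributed shares: Unit 2B 2,994.2404 → $2,994.24; Unit 3B 292.6777 → $292.68; Unit 1B 2,913.0819 → $2,913.08.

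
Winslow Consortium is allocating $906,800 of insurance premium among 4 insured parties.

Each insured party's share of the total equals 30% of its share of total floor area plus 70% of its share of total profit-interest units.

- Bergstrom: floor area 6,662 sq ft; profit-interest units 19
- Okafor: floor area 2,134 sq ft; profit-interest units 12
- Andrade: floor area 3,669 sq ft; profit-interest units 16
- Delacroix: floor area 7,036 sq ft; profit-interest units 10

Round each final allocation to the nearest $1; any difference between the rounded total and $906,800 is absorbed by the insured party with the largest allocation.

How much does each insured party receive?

Bergstrom: $304,522; Okafor: $163,403; Andrade: $229,361; Delacroix: $209,514

Floor area total 19,501; profit-interest units total 57.
Blended shares (30% floor area + 70% profit-interest units): Bergstrom 0.3358; Okafor 0.1802; Andrade 0.2529; Delacroix 0.2310.
Raw shares: Bergstrom 304,521.93; Okafor 163,403.10; Andrade 229,360.99; Delacroix 209,513.98.
At nearest $1: Bergstrom $304,522; Okafor $163,403; Andrade $229,361; Delacroix $209,514. Sum = $906,800.
Sum already equals the total — no adjustment.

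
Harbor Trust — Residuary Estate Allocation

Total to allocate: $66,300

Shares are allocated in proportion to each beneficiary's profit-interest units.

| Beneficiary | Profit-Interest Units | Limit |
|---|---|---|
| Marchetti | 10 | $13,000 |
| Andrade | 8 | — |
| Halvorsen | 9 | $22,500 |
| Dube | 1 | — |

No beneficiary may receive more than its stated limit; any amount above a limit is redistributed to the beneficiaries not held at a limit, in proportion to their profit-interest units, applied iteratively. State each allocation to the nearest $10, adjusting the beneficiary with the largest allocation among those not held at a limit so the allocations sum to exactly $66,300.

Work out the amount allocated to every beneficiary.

Sum of profit-interest units: 28.
Pro-rata shares before constraints: Marchetti 23,678.57; Andrade 18,942.86; Halvorsen 21,310.71; Dube 2,367.86.
Held at cap: Marchetti ($13,000); residual $53,300 reallocated over remaining profit-interest units 18.
Held at cap: Halvorsen ($22,500); residual $30,800 reallocated over remaining profit-interest units 9.
Shares after redistribution: Andrade 27,377.78 → $27,380; Dube 3,422.22 → $3,420.

Marchetti: $13,000 | Andrade: $27,380 | Halvorsen: $22,500 | Dube: $3,420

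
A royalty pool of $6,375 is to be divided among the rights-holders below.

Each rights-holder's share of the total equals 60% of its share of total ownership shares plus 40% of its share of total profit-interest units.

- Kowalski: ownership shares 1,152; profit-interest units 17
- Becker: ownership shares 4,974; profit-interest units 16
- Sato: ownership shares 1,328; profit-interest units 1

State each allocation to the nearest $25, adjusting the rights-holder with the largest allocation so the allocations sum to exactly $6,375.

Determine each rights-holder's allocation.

Ownership shares total 7,454; profit-interest units total 34.
Combined weights (60% ownership shares + 40% profit-interest units): Kowalski 0.2927; Becker 0.5886; Sato 0.1187.
Pro-rata amounts: Kowalski 1,866.15; Becker 3,752.39; Sato 756.46.
At nearest $25: Kowalski $1,875; Becker $3,750; Sato $750. Sum = $6,375.
Rounded total matches; no reconciliation needed.

Kowalski: $1,875; Becker: $3,750; Sato: $750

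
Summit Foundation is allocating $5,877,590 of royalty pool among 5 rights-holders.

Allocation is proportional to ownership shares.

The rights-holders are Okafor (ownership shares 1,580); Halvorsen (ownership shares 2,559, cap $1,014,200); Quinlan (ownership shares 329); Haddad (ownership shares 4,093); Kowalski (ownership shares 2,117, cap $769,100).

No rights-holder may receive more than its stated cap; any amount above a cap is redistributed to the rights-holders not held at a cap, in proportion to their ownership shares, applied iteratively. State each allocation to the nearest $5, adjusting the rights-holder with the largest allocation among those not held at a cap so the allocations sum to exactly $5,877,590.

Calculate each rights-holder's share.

Okafor: $1,077,805 | Halvorsen: $1,014,200 | Quinlan: $224,430 | Haddad: $2,792,055 | Kowalski: $769,100

Combined ownership shares = 10,678.
Pro-rata shares before constraints: Okafor 869,693.97; Halvorsen 1,408,573.97; Quinlan 181,094.50; Haddad 2,252,947.73; Kowalski 1,165,279.83.
Capped: Halvorsen ($1,014,200), Kowalski ($769,100); residual $4,094,290 reallocated over remaining ownership shares 6,002.
Shares after redistribution: Okafor 1,077,803.77 → $1,077,805; Quinlan 224,428.76 → $224,430; Haddad 2,792,057.48 → $2,792,055.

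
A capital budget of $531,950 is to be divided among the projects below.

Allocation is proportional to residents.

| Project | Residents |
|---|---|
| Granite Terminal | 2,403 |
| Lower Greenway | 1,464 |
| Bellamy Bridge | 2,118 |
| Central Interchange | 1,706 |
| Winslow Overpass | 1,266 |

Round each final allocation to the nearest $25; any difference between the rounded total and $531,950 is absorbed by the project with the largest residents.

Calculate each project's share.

Sum of residents: 8,957.
Pro-rata amounts: Granite Terminal 2,403/8,957 × $531,950 = 142,712.499; Lower Greenway 1,464/8,957 × $531,950 = 86,945.94; Bellamy Bridge 2,118/8,957 × $531,950 = 125,786.55; Central Interchange 1,706/8,957 × $531,950 = 101,318.15; Winslow Overpass 1,266/8,957 × $531,950 = 75,186.86.
At nearest $25: Granite Terminal $142,700; Lower Greenway $86,950; Bellamy Bridge $125,775; Central Interchange $101,325; Winslow Overpass $75,175. Sum = $531,925.
Difference $531,950 − $531,925 = +$25 applied to largest residents (Granite Terminal): Granite Terminal becomes $142,725.

Granite Terminal: $142,725 | Lower Greenway: $86,950 | Bellamy Bridge: $125,775 | Central Interchange: $101,325 | Winslow Overpass: $75,175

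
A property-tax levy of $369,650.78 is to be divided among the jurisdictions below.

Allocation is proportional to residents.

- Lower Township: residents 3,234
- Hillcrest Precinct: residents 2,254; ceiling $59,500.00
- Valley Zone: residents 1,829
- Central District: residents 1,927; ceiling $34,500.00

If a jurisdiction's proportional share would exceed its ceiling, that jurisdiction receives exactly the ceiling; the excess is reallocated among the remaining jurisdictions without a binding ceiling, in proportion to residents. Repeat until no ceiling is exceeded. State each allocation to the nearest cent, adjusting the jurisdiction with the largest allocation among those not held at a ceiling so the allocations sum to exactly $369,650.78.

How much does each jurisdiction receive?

Sum of residents: 9,244.
Unconstrained shares: Lower Township 129,321.7895; Hillcrest Precinct 90,133.3685; Valley Zone 73,138.3899; Central District 77,057.2320.
Capped: Hillcrest Precinct ($59,500.00), Central District ($34,500.00); residual $275,650.78 reallocated over remaining residents 5,063.
Shares after redistribution: Lower Township 176,072.4121 → $176,072.41; Valley Zone 99,578.3679 → $99,578.37.

Lower Township: $176,072.41 | Hillcrest Precinct: $59,500.00 | Valley Zone: $99,578.37 | Central District: $34,500.00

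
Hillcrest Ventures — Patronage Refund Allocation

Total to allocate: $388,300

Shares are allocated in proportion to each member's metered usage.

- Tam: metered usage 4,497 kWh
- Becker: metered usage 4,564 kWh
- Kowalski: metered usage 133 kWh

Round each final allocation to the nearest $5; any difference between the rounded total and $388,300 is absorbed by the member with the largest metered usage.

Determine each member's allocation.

Sum of metered usage: 4,497 + 4,564 + 133 = 9,194.
Pro-rata amounts: Tam 189,926.59; Becker 192,756.28; Kowalski 5,617.13.
Rounded to nearest $5: Tam $189,925; Becker $192,755; Kowalski $5,615. Sum = $388,295.
Difference $388,300 − $388,295 = +$5 applied to largest metered usage (Becker): Becker becomes $192,760.

Tam: $189,925 | Becker: $192,760 | Kowalski: $5,615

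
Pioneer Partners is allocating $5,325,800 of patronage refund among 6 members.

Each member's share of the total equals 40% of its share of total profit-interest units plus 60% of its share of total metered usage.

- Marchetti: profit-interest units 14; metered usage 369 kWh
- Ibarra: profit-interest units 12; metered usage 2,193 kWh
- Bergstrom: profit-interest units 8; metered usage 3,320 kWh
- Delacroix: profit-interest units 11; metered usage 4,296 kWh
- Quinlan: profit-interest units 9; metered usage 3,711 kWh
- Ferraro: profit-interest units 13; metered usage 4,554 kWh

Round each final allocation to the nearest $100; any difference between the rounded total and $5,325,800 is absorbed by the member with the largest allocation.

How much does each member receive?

Marchetti: $509,100 | Ibarra: $761,500 | Bergstrom: $829,600 | Delacroix: $1,094,100 | Quinlan: $929,100 | Ferraro: $1,202,400

Profit-interest units total 67; metered usage total 18,443.
Blended shares (40% profit-interest units + 60% metered usage): Marchetti 0.0956; Ibarra 0.1430; Bergstrom 0.1558; Delacroix 0.2054; Quinlan 0.1745; Ferraro 0.2258.
Proportional shares: Marchetti 509,075.35; Ibarra 761,514.48; Bergstrom 829,598.02; Delacroix 1,094,089.66; Quinlan 929,139.47; Ferraro 1,202,383.03.
After rounding ($100): Marchetti $509,100; Ibarra $761,500; Bergstrom $829,600; Delacroix $1,094,100; Quinlan $929,100; Ferraro $1,202,400. Sum = $5,325,800.
No rounding difference to absorb.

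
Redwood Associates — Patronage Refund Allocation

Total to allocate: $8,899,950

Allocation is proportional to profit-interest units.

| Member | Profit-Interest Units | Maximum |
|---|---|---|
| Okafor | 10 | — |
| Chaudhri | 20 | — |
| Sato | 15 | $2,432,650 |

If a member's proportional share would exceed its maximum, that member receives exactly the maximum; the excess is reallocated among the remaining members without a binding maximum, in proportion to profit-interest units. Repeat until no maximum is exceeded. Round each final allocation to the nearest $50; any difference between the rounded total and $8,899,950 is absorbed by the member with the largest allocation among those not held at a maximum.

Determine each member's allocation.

Okafor: $2,155,750; Chaudhri: $4,311,550; Sato: $2,432,650

Combined profit-interest units = 45.
Pro-rata shares before constraints: Okafor 1,977,766.67; Chaudhri 3,955,533.33; Sato 2,966,650.00.
Cap binds for Sato ($2,432,650); residual $6,467,300 reallocated over remaining profit-interest units 30.
Remaining shares: Okafor 2,155,766.67 → $2,155,750; Chaudhri 4,311,533.33 → $4,311,550.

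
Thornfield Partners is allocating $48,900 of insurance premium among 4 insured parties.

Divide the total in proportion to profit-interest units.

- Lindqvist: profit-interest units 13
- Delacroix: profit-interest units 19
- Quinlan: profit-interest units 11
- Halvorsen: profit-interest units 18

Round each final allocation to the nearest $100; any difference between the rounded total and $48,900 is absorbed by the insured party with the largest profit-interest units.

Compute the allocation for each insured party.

Lindqvist: $10,400 | Delacroix: $15,300 | Quinlan: $8,800 | Halvorsen: $14,400

Profit-interest units total: 13 + 19 + 11 + 18 = 61.
Raw shares: Lindqvist 10,421.31; Delacroix 15,231.15; Quinlan 8,818.03; Halvorsen 14,429.51.
Rounded to nearest $100: Lindqvist $10,400; Delacroix $15,200; Quinlan $8,800; Halvorsen $14,400. Sum = $48,800.
Difference $48,900 − $48,800 = +$100 applied to largest profit-interest units (Delacroix): Delacroix becomes $15,300.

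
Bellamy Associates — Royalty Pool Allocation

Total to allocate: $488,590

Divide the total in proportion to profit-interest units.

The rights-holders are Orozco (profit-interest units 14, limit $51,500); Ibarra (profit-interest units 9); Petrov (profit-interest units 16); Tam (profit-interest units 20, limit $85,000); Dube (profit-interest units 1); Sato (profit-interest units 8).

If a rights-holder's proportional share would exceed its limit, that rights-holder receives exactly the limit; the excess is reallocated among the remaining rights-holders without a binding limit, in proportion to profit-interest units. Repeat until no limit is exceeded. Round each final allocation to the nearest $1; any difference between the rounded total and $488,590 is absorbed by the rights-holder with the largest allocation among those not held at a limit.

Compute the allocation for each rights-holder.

Sum of profit-interest units: 68.
Proportional shares (ignoring caps): Orozco 100,592.06; Ibarra 64,666.32; Petrov 114,962.35; Tam 143,702.94; Dube 7,185.15; Sato 57,481.18.
Capped: Orozco ($51,500), Tam ($85,000); balance $352,090 reallocated over remaining profit-interest units 34.
Remaining shares: Ibarra 93,200.29 → $93,200; Petrov 165,689.41 → $165,689; Dube 10,355.59 → $10,356; Sato 82,844.71 → $82,845.

Orozco: $51,500; Ibarra: $93,200; Petrov: $165,689; Tam: $85,000; Dube: $10,356; Sato: $82,845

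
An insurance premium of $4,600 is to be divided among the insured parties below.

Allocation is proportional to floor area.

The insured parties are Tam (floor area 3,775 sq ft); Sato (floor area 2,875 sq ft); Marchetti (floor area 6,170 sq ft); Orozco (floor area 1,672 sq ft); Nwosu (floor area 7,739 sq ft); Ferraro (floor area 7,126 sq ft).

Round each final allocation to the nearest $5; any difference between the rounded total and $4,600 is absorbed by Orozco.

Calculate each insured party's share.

Tam: $590; Sato: $450; Marchetti: $965; Orozco: $265; Nwosu: $1,215; Ferraro: $1,115

Floor area total: 29,357.
Raw shares: Tam 3,775/29,357 × $4,600 = 591.51; Sato 2,875/29,357 × $4,600 = 450.49; Marchetti 6,170/29,357 × $4,600 = 966.79; Orozco 1,672/29,357 × $4,600 = 261.99; Nwosu 7,739/29,357 × $4,600 = 1,212.64; Ferraro 7,126/29,357 × $4,600 = 1,116.59.
After rounding ($5): Tam $590; Sato $450; Marchetti $965; Orozco $260; Nwosu $1,215; Ferraro $1,115. Sum = $4,595.
Difference $4,600 − $4,595 = +$5 applied to Orozco: Orozco becomes $265.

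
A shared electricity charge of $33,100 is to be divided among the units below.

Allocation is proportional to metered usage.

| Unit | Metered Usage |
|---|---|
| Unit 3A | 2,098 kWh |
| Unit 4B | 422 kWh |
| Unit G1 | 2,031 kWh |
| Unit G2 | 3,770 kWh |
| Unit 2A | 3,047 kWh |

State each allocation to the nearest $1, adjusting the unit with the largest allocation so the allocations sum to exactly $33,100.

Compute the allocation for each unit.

Unit 3A: $6,109; Unit 4B: $1,229; Unit G1: $5,914; Unit G2: $10,976; Unit 2A: $8,872

Metered usage total: 11,368.
Proportional shares: Unit 3A 2,098/11,368 × $33,100 = 6,108.71; Unit 4B 422/11,368 × $33,100 = 1,228.73; Unit G1 2,031/11,368 × $33,100 = 5,913.63; Unit G2 3,770/11,368 × $33,100 = 10,977.04; Unit 2A 3,047/11,368 × $33,100 = 8,871.89.
At nearest $1: Unit 3A $6,109; Unit 4B $1,229; Unit G1 $5,914; Unit G2 $10,977; Unit 2A $8,872. Sum = $33,101.
Difference $33,100 − $33,101 = −$1 applied to largest allocation (Unit G2): Unit G2 becomes $10,976.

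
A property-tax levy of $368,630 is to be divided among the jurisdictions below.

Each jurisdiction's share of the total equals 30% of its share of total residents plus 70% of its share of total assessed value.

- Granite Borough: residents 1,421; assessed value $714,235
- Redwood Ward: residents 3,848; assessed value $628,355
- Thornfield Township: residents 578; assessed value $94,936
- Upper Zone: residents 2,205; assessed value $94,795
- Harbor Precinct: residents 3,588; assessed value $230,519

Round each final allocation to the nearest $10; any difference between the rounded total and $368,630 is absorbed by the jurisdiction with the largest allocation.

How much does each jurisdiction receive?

Granite Borough: $118,050 · Redwood Ward: $128,530 · Thornfield Township: $19,390 · Upper Zone: $34,830 · Harbor Precinct: $67,830

Residents total 11,640; assessed value total 1,762,840.
Combined weights (30% residents + 70% assessed value): Granite Borough 0.3202; Redwood Ward 0.3487; Thornfield Township 0.0526; Upper Zone 0.0945; Harbor Precinct 0.1840.
Proportional shares: Granite Borough 118,048.89; Redwood Ward 128,536.33; Thornfield Township 19,387.99; Upper Zone 34,825.11; Harbor Precinct 67,831.69.
Rounded to nearest $10: Granite Borough $118,050; Redwood Ward $128,540; Thornfield Township $19,390; Upper Zone $34,830; Harbor Precinct $67,830. Sum = $368,640.
Difference $368,630 − $368,640 = −$10 applied to largest allocation (Redwood Ward): Redwood Ward becomes $128,530.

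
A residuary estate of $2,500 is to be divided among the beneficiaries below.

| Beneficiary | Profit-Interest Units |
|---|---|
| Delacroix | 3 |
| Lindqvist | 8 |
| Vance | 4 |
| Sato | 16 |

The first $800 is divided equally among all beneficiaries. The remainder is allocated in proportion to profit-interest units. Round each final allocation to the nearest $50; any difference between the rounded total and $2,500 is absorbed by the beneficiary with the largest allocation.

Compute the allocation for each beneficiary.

Delacroix: $350 · Lindqvist: $650 · Vance: $400 · Sato: $1,100

First tranche $800 split equally: $200 each.
Remainder $1,700 by profit-interest units (total 31): Delacroix 164.52 → $150; Lindqvist 438.71 → $450; Vance 219.35 → $200; Sato 877.42 → $900.
Totals: Delacroix $200 + $150 = $350; Lindqvist $200 + $450 = $650; Vance $200 + $200 = $400; Sato $200 + $900 = $1,100.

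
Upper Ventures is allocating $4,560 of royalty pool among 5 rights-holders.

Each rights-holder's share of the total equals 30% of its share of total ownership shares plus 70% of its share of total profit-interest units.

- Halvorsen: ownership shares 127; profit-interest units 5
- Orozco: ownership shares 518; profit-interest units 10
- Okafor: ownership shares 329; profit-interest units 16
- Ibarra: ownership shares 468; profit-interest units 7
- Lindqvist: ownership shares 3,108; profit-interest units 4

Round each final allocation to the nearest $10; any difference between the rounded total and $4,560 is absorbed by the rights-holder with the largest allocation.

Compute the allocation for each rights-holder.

Ownership shares total 4,550; profit-interest units total 42.
Composite weights (30% ownership shares + 70% profit-interest units): Halvorsen 0.0917; Orozco 0.2008; Okafor 0.2884; Ibarra 0.1475; Lindqvist 0.2716.
Raw shares: Halvorsen 418.18; Orozco 915.74; Okafor 1,314.92; Ibarra 672.71; Lindqvist 1,238.45.
Rounded to nearest $10: Halvorsen $420; Orozco $920; Okafor $1,310; Ibarra $670; Lindqvist $1,240. Sum = $4,560.
Rounded total matches; no reconciliation needed.

Halvorsen: $420 · Orozco: $920 · Okafor: $1,310 · Ibarra: $670 · Lindqvist: $1,240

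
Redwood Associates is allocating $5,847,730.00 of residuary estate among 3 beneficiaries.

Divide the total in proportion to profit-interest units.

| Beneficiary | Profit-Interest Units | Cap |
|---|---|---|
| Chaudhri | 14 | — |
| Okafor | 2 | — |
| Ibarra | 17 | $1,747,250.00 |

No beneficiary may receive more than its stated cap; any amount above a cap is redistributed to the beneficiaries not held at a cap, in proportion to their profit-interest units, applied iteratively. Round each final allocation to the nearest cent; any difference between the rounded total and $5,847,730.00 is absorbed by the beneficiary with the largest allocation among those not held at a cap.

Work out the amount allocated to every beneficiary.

Sum of profit-interest units: 33.
Proportional shares (ignoring caps): Chaudhri 2,480,855.1515; Okafor 354,407.8788; Ibarra 3,012,466.9697.
Held at cap: Ibarra ($1,747,250.00); residual $4,100,480.00 reallocated over remaining profit-interest units 16.
Remaining shares: Chaudhri 3,587,920.0000 → $3,587,920.00; Okafor 512,560.0000 → $512,560.00.

Chaudhri: $3,587,920.00 | Okafor: $512,560.00 | Ibarra: $1,747,250.00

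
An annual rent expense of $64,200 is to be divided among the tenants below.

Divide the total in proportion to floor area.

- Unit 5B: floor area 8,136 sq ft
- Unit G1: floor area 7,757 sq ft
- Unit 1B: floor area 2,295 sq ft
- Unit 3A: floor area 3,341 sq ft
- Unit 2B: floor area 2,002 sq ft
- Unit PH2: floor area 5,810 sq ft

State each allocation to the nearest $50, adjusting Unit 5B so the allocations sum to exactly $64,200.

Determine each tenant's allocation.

Total floor area = 29,341.
Raw shares: Unit 5B 8,136/29,341 × $64,200 = 17,802.09; Unit G1 7,757/29,341 × $64,200 = 16,972.82; Unit 1B 2,295/29,341 × $64,200 = 5,021.61; Unit 3A 3,341/29,341 × $64,200 = 7,310.32; Unit 2B 2,002/29,341 × $64,200 = 4,380.51; Unit PH2 5,810/29,341 × $64,200 = 12,712.65.
Rounded to nearest $50: Unit 5B $17,800; Unit G1 $16,950; Unit 1B $5,000; Unit 3A $7,300; Unit 2B $4,400; Unit PH2 $12,700. Sum = $64,150.
Difference $64,200 − $64,150 = +$50 applied to Unit 5B: Unit 5B becomes $17,850.

Unit 5B: $17,850; Unit G1: $16,950; Unit 1B: $5,000; Unit 3A: $7,300; Unit 2B: $4,400; Unit PH2: $12,700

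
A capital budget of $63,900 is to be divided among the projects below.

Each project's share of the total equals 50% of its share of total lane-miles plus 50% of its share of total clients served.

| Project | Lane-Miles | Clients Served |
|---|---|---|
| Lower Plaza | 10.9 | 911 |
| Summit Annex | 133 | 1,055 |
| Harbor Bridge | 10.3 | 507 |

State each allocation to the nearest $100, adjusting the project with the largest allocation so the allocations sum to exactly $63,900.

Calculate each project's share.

Lane-miles total 154.2; clients served total 2,473.
Blended shares (50% lane-miles + 50% clients served): Lower Plaza 0.2195; Summit Annex 0.6446; Harbor Bridge 0.1359.
Pro-rata amounts: Lower Plaza 14,028.16; Summit Annex 41,187.50; Harbor Bridge 8,684.35.
At nearest $100: Lower Plaza $14,000; Summit Annex $41,200; Harbor Bridge $8,700. Sum = $63,900.
No rounding difference to absorb.

Lower Plaza: $14,000 | Summit Annex: $41,200 | Harbor Bridge: $8,700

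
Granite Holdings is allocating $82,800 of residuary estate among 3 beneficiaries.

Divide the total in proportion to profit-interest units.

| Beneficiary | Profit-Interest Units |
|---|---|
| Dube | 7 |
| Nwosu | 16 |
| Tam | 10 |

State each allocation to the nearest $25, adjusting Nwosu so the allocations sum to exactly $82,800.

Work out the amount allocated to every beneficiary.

Sum of profit-interest units: 33.
Pro-rata amounts: Dube 7/33 × $82,800 = 17,563.64; Nwosu 16/33 × $82,800 = 40,145.45; Tam 10/33 × $82,800 = 25,090.91.
At nearest $25: Dube $17,575; Nwosu $40,150; Tam $25,100. Sum = $82,825.
Difference $82,800 − $82,825 = −$25 applied to Nwosu: Nwosu becomes $40,125.

Dube: $17,575 · Nwosu: $40,125 · Tam: $25,100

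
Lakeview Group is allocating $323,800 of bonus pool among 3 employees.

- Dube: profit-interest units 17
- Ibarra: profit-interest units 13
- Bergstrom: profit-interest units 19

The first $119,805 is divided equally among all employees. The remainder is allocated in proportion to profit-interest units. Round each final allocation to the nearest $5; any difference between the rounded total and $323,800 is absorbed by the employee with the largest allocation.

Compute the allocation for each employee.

Dube: $110,710 | Ibarra: $94,055 | Bergstrom: $119,035

First tranche $119,805 split equally: $39,935 each.
Remainder $203,995 by profit-interest units (total 49): Dube 70,773.78 → $70,775; Ibarra 54,121.12 → $54,120; Bergstrom 79,100.10 → $79,100.
Totals: Dube $39,935 + $70,775 = $110,710; Ibarra $39,935 + $54,120 = $94,055; Bergstrom $39,935 + $79,100 = $119,035.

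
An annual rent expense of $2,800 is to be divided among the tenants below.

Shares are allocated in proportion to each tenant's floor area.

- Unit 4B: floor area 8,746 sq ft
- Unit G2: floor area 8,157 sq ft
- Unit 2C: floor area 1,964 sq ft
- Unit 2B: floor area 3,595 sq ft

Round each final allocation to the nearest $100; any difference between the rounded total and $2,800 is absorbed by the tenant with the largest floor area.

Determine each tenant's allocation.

Unit 4B: $1,200 · Unit G2: $1,000 · Unit 2C: $200 · Unit 2B: $400

Floor area total: 22,462.
Raw shares: Unit 4B 8,746/22,462 × $2,800 = 1,090.23; Unit G2 8,157/22,462 × $2,800 = 1,016.81; Unit 2C 1,964/22,462 × $2,800 = 244.82; Unit 2B 3,595/22,462 × $2,800 = 448.13.
After rounding ($100): Unit 4B $1,100; Unit G2 $1,000; Unit 2C $200; Unit 2B $400. Sum = $2,700.
Difference $2,800 − $2,700 = +$100 applied to largest floor area (Unit 4B): Unit 4B becomes $1,200.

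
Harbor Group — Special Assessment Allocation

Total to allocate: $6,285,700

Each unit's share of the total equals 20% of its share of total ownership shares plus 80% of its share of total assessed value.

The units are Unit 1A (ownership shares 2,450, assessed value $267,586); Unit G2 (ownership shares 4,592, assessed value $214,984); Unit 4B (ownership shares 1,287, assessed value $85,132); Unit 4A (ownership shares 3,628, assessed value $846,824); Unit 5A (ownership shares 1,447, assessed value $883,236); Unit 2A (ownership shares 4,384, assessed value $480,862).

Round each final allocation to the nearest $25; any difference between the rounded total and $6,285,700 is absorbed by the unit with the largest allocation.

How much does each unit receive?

Unit 1A: $657,400; Unit G2: $713,600; Unit 4B: $245,025; Unit 4A: $1,788,925; Unit 5A: $1,700,675; Unit 2A: $1,180,075

Ownership shares total 17,788; assessed value total 2,778,624.
Composite weights (20% ownership shares + 80% assessed value): Unit 1A 0.1046; Unit G2 0.1135; Unit 4B 0.0390; Unit 4A 0.2846; Unit 5A 0.2706; Unit 2A 0.1877.
Pro-rata amounts: Unit 1A 657,408.53; Unit G2 713,595.71; Unit 4B 245,022.74; Unit 4A 1,788,926.45; Unit 5A 1,700,683.47; Unit 2A 1,180,063.09.
Rounded to nearest $25: Unit 1A $657,400; Unit G2 $713,600; Unit 4B $245,025; Unit 4A $1,788,925; Unit 5A $1,700,675; Unit 2A $1,180,075. Sum = $6,285,700.
Rounded total matches; no reconciliation needed.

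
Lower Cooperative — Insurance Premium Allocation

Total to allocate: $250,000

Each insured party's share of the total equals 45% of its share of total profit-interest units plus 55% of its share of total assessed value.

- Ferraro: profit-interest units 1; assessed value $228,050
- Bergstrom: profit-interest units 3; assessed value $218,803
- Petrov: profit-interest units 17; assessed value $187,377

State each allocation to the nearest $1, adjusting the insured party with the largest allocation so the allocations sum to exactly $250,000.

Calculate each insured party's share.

Ferraro: $54,798 · Bergstrom: $63,508 · Petrov: $131,694

Totals — profit-interest units 21, assessed value 634,230.
Blended shares (45% profit-interest units + 55% assessed value): Ferraro 0.2192; Bergstrom 0.2540; Petrov 0.5268.
Unrounded shares: Ferraro 54,798.00; Bergstrom 63,507.55; Petrov 131,694.45.
After rounding ($1): Ferraro $54,798; Bergstrom $63,508; Petrov $131,694. Sum = $250,000.
No rounding difference to absorb.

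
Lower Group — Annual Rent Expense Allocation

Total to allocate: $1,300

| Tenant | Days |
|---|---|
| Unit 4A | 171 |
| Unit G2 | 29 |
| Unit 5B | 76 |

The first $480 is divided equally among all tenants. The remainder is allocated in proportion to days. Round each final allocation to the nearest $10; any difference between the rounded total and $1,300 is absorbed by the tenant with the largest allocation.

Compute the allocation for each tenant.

Unit 4A: $660 · Unit G2: $250 · Unit 5B: $390

$480 shared equally gives $160 per tenant.
Remainder $820 by days (total 276): Unit 4A 508.04 → $510; Unit G2 86.16 → $90; Unit 5B 225.80 → $230.
Rounding difference −$10 on remainder applied to Unit 4A.
Totals: Unit 4A $160 + $500 = $660; Unit G2 $160 + $90 = $250; Unit 5B $160 + $230 = $390.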